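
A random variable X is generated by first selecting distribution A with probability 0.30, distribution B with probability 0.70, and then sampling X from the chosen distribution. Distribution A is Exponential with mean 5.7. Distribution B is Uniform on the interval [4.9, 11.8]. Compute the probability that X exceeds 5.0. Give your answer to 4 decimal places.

0.8146

Conditional on each component, P(X > 5.0): A: 0.415949; B: 0.985507.
By total probability, P(X > 5.0) = 0.3·0.415949 + 0.7·0.985507 = 0.81464.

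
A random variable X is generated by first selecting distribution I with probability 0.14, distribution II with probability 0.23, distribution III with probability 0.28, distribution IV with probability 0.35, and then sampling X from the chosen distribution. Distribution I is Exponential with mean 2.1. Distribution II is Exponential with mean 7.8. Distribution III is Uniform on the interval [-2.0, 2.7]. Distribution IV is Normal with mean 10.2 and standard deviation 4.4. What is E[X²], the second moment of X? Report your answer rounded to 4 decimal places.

For each component E[X²] = Var + (mean)², giving I: 8.82; II: 121.68; III: 1.96333; IV: 123.4.
Overall E[X²] = 0.14·8.82 + 0.23·121.68 + 0.28·1.96333 + 0.35·123.4 = 72.9609.

72.9609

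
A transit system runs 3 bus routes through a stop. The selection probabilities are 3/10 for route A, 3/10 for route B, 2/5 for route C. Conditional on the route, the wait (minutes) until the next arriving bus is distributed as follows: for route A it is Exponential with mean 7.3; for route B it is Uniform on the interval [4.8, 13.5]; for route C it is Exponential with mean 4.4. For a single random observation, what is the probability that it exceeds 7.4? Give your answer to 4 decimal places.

Conditional on each route, P(X > 7.4): A: 0.362874; B: 0.701149; C: 0.186035.
By total probability, P(X > 7.4) = 0.3·0.362874 + 0.3·0.701149 + 0.4·0.186035 = 0.393621.

0.3936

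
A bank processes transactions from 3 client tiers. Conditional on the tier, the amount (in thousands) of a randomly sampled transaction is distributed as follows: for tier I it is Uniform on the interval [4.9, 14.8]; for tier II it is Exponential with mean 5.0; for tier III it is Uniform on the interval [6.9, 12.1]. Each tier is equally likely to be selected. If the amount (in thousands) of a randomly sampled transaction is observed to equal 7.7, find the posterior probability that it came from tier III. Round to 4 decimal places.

0.5720

Likelihoods f(7.7 | ·): I: 0.10101; II: 0.0428762; III: 0.192308.
Posterior ∝ prior × likelihood. Numerator for III: 0.333333·0.192308 = 0.0641026.
Normalizing constant: 0.333333·0.10101 + 0.333333·0.0428762 + 0.333333·0.192308 = 0.112065.
P(III | observation) = 0.0641026 / 0.112065 = 0.572014.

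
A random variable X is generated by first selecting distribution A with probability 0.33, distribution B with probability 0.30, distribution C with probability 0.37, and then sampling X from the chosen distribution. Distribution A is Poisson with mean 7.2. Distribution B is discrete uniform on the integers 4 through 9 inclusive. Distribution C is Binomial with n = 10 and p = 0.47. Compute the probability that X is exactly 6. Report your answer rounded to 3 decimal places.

Conditional on each component, P(X = 6): A: 0.144458; B: 0.166667; C: 0.178612.
By total probability, P(X = 6) = 0.33·0.144458 + 0.3·0.166667 + 0.37·0.178612 = 0.163758.

0.164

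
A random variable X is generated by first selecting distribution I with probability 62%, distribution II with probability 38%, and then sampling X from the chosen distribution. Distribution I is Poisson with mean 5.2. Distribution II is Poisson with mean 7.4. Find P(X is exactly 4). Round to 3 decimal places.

0.133

Conditional on each component, P(X = 4): I: 0.168063; II: 0.0763724.
By total probability, P(X = 4) = 0.62·0.168063 + 0.38·0.0763724 = 0.13322.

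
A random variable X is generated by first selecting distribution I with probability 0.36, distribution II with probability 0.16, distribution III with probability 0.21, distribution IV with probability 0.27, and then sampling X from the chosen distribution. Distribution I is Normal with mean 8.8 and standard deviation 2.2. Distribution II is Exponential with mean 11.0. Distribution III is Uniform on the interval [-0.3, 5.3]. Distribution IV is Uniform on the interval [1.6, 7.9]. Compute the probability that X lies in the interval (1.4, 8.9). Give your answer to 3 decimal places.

0.672

Conditional on each component, P(1.4 < X < 8.9): I: 0.517743; II: 0.435231; III: 0.696429; IV: 1.
By total probability, P(1.4 < X < 8.9) = 0.36·0.517743 + 0.16·0.435231 + 0.21·0.696429 + 0.27·1 = 0.672274.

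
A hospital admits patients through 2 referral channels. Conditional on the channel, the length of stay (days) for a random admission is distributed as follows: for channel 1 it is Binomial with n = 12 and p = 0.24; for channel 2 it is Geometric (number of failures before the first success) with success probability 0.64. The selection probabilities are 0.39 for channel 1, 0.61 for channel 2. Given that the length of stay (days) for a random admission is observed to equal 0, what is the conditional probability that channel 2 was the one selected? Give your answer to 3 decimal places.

0.964

Likelihoods P(X=0 | ·): 1: 0.0371333; 2: 0.64.
Posterior ∝ prior × likelihood. Numerator for 2: 0.61·0.64 = 0.3904.
Normalizing constant: 0.39·0.0371333 + 0.61·0.64 = 0.404882.
P(2 | observation) = 0.3904 / 0.404882 = 0.964232.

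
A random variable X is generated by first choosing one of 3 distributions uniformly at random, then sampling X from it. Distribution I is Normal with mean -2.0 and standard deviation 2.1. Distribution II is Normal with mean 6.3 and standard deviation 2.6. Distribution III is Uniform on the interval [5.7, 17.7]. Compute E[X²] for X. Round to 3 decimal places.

67.917

For each component E[X²] = Var + (mean)², giving I: 8.41; II: 46.45; III: 148.89.
Overall E[X²] = 0.333333·8.41 + 0.333333·46.45 + 0.333333·148.89 = 67.9167.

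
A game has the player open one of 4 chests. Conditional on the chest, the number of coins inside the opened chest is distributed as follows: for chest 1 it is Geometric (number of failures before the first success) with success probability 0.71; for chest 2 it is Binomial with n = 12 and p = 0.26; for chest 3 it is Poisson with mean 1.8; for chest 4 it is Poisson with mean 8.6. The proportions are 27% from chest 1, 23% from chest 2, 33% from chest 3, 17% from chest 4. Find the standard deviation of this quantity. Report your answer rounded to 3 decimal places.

3.217

Per component, 1: μ=0.408451, E[X²]=0.742115; 2: μ=3.12, E[X²]=12.0432; 3: μ=1.8, E[X²]=5.04; 4: μ=8.6, E[X²]=82.56.
E[X] = 0.27·0.408451 + 0.23·3.12 + 0.33·1.8 + 0.17·8.6 = 2.88388.
E[X²] = 0.27·0.742115 + 0.23·12.0432 + 0.33·5.04 + 0.17·82.56 = 18.6687.
Var(X) = E[X²] − (E[X])² = 18.6687 − 8.31677 = 10.3519.
SD(X) = √10.3519 = 3.21744.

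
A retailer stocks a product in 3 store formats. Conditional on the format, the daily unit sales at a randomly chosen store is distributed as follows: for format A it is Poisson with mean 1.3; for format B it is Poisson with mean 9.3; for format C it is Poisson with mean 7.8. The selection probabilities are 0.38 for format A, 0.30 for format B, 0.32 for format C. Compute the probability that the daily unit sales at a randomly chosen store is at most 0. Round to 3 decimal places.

Conditional on each format, P(X ≤ 0): A: 0.272532; B: 9.14242e-05; C: 0.000409735.
By total probability, P(X ≤ 0) = 0.38·0.272532 + 0.3·9.14242e-05 + 0.32·0.000409735 = 0.103721.

0.104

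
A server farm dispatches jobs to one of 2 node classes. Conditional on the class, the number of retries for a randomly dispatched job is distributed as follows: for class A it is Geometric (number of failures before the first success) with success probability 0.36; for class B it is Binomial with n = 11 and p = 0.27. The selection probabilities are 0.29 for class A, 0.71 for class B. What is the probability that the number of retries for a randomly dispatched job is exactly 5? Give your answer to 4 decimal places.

0.0824

Conditional on each class, P(X = 5): A: 0.0386547; B: 0.100322.
By total probability, P(X = 5) = 0.29·0.0386547 + 0.71·0.100322 = 0.0824388.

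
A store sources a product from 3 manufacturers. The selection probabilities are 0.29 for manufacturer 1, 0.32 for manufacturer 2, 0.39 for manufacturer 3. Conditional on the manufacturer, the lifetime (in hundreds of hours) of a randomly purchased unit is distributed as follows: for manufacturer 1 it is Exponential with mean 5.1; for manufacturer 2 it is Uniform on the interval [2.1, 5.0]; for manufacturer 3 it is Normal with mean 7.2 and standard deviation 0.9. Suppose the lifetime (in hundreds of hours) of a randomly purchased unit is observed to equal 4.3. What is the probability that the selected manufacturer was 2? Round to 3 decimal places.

0.813

Likelihoods f(4.3 | ·): 1: 0.084384; 2: 0.344828; 3: 0.00246655.
Posterior ∝ prior × likelihood. Numerator for 2: 0.32·0.344828 = 0.110345.
Normalizing constant: 0.29·0.084384 + 0.32·0.344828 + 0.39·0.00246655 = 0.135778.
P(2 | observation) = 0.110345 / 0.135778 = 0.812685.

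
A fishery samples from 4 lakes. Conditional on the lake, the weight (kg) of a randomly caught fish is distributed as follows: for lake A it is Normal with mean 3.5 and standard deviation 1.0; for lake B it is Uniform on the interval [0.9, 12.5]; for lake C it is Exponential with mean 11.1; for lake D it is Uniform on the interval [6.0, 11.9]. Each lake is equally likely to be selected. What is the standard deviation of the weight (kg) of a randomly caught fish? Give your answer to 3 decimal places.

6.519

Per component, A: μ=3.5, E[X²]=13.25; B: μ=6.7, E[X²]=56.1033; C: μ=11.1, E[X²]=246.42; D: μ=8.95, E[X²]=83.0033.
E[X] = 0.25·3.5 + 0.25·6.7 + 0.25·11.1 + 0.25·8.95 = 7.5625.
E[X²] = 0.25·13.25 + 0.25·56.1033 + 0.25·246.42 + 0.25·83.0033 = 99.6942.
Var(X) = E[X²] − (E[X])² = 99.6942 − 57.1914 = 42.5028.
SD(X) = √42.5028 = 6.51941.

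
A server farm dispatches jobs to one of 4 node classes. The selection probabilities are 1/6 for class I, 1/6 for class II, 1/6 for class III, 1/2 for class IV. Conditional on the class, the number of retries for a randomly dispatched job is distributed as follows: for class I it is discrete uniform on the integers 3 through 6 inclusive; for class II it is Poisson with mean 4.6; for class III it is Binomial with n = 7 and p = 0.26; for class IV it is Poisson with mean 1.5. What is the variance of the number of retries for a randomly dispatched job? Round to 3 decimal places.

3.923

Per component, I: μ=4.5, E[X²]=21.5; II: μ=4.6, E[X²]=25.76; III: μ=1.82, E[X²]=4.6592; IV: μ=1.5, E[X²]=3.75.
E[X] = 0.166667·4.5 + 0.166667·4.6 + 0.166667·1.82 + 0.5·1.5 = 2.57.
E[X²] = 0.166667·21.5 + 0.166667·25.76 + 0.166667·4.6592 + 0.5·3.75 = 10.5282.
Var(X) = E[X²] − (E[X])² = 10.5282 − 6.6049 = 3.9233.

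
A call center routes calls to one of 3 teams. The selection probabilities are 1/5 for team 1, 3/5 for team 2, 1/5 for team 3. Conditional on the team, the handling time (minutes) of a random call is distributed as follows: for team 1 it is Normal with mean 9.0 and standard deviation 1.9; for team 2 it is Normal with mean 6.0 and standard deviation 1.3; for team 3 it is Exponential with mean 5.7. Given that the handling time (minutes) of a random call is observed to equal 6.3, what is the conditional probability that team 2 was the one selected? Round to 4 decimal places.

0.8695

Likelihoods f(6.3 | ·): 1: 0.0764982; 2: 0.298815; 3: 0.0580919.
Posterior ∝ prior × likelihood. Numerator for 2: 0.6·0.298815 = 0.179289.
Normalizing constant: 0.2·0.0764982 + 0.6·0.298815 + 0.2·0.0580919 = 0.206207.
P(2 | observation) = 0.179289 / 0.206207 = 0.869461.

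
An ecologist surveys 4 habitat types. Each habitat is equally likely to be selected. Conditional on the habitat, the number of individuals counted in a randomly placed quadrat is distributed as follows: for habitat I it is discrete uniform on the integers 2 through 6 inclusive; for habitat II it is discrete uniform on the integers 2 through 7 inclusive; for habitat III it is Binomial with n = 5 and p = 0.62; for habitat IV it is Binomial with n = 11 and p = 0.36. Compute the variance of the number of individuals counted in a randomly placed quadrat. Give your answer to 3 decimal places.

2.411

Per component, I: μ=4, E[X²]=18; II: μ=4.5, E[X²]=23.1667; III: μ=3.1, E[X²]=10.788; IV: μ=3.96, E[X²]=18.216.
E[X] = 0.25·4 + 0.25·4.5 + 0.25·3.1 + 0.25·3.96 = 3.89.
E[X²] = 0.25·18 + 0.25·23.1667 + 0.25·10.788 + 0.25·18.216 = 17.5427.
Var(X) = E[X²] − (E[X])² = 17.5427 − 15.1321 = 2.41057.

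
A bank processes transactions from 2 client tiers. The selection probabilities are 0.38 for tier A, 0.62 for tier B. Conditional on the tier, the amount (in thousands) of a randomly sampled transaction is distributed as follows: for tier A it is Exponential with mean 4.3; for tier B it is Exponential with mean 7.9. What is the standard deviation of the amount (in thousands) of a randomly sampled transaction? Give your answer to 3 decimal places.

Per component, A: μ=4.3, E[X²]=36.98; B: μ=7.9, E[X²]=124.82.
E[X] = 0.38·4.3 + 0.62·7.9 = 6.532.
E[X²] = 0.38·36.98 + 0.62·124.82 = 91.4408.
Var(X) = E[X²] − (E[X])² = 91.4408 − 42.667 = 48.7738.
SD(X) = √48.7738 = 6.98382.

6.984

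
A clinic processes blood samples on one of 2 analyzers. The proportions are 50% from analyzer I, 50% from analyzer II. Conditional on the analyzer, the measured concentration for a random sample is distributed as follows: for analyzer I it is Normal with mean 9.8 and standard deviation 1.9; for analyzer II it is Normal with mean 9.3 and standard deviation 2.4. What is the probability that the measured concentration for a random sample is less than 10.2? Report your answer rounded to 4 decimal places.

Conditional on each analyzer, P(X < 10.2): I: 0.583372; II: 0.64617.
By total probability, P(X < 10.2) = 0.5·0.583372 + 0.5·0.64617 = 0.614771.

0.6148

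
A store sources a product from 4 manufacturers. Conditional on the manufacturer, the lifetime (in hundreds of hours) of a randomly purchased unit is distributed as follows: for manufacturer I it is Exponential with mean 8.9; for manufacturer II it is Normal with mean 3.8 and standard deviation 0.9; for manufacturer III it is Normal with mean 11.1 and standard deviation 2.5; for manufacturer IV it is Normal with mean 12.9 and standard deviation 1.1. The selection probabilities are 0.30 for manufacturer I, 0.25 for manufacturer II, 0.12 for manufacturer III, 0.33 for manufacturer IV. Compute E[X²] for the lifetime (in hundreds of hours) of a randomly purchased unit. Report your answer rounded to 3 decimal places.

122.188

For each component E[X²] = Var + (mean)², giving I: 158.42; II: 15.25; III: 129.46; IV: 167.62.
Overall E[X²] = 0.3·158.42 + 0.25·15.25 + 0.12·129.46 + 0.33·167.62 = 122.188.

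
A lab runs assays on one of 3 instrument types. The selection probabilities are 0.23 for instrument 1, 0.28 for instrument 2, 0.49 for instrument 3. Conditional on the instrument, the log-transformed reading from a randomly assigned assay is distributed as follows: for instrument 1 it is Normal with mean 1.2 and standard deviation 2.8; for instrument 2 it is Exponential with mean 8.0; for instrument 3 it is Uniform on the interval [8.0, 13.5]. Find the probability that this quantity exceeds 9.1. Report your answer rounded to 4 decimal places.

0.4823

Conditional on each instrument, P(X > 9.1): 1: 0.00239051; 2: 0.32062; 3: 0.8.
By total probability, P(X > 9.1) = 0.23·0.00239051 + 0.28·0.32062 + 0.49·0.8 = 0.482323.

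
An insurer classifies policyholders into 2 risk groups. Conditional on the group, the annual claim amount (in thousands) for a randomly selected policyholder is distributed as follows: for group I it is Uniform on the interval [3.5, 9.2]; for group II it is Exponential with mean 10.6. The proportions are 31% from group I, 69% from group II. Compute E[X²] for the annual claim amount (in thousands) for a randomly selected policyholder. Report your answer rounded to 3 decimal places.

For each component E[X²] = Var + (mean)², giving I: 43.03; II: 224.72.
Overall E[X²] = 0.31·43.03 + 0.69·224.72 = 168.396.

168.396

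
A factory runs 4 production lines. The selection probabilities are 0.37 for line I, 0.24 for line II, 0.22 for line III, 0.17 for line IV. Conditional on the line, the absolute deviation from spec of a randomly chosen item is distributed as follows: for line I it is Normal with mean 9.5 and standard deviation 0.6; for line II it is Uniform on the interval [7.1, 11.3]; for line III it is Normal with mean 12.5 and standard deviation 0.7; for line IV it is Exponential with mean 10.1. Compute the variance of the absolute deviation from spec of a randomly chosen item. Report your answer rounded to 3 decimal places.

Per component, I: μ=9.5, E[X²]=90.61; II: μ=9.2, E[X²]=86.11; III: μ=12.5, E[X²]=156.74; IV: μ=10.1, E[X²]=204.02.
E[X] = 0.37·9.5 + 0.24·9.2 + 0.22·12.5 + 0.17·10.1 = 10.19.
E[X²] = 0.37·90.61 + 0.24·86.11 + 0.22·156.74 + 0.17·204.02 = 123.358.
Var(X) = E[X²] − (E[X])² = 123.358 − 103.836 = 19.5222.

19.522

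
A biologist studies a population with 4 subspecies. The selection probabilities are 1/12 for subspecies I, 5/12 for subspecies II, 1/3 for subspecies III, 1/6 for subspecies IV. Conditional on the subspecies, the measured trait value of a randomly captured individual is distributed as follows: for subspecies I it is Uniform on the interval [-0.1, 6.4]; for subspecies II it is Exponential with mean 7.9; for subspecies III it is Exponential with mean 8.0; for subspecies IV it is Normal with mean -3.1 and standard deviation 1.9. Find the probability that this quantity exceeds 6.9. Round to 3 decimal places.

0.315

Conditional on each subspecies, P(X > 6.9): I: 0; II: 0.417522; III: 0.422105; IV: 7.08009e-08.
By total probability, P(X > 6.9) = 0.0833333·0 + 0.416667·0.417522 + 0.333333·0.422105 + 0.166667·7.08009e-08 = 0.314669.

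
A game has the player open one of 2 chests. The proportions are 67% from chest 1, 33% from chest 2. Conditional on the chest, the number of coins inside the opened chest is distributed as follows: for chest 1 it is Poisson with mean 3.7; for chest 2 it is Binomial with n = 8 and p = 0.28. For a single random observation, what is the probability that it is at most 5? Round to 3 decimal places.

0.884

Conditional on each chest, P(X ≤ 5): 1: 0.830088; 2: 0.99219.
By total probability, P(X ≤ 5) = 0.67·0.830088 + 0.33·0.99219 = 0.883582.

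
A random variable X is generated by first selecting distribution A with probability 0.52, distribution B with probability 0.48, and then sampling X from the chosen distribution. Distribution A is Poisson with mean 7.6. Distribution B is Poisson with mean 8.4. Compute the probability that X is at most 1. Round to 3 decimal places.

0.003

Conditional on each component, P(X ≤ 1): A: 0.00430388; B: 0.00211375.
By total probability, P(X ≤ 1) = 0.52·0.00430388 + 0.48·0.00211375 = 0.00325262.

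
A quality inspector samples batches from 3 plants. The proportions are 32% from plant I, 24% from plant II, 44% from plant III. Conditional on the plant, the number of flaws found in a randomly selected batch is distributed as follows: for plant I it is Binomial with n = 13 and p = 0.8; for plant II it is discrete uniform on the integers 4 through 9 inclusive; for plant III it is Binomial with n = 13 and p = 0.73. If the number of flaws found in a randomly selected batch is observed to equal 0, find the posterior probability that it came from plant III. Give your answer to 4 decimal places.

Likelihoods P(X=0 | ·): I: 8.192e-10; II: 0; III: 4.05256e-08.
Posterior ∝ prior × likelihood. Numerator for III: 0.44·4.05256e-08 = 1.78312e-08.
Normalizing constant: 0.32·8.192e-10 + 0.24·0 + 0.44·4.05256e-08 = 1.80934e-08.
P(III | observation) = 1.78312e-08 / 1.80934e-08 = 0.985512.

0.9855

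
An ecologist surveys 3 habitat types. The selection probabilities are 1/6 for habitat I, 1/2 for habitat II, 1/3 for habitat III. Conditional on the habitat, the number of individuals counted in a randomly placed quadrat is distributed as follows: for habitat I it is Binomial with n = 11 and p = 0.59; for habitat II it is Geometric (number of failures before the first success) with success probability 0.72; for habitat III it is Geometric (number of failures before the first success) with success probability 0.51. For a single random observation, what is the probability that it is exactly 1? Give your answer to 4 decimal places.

Conditional on each habitat, P(X = 1): I: 0.000871131; II: 0.2016; III: 0.2499.
By total probability, P(X = 1) = 0.166667·0.000871131 + 0.5·0.2016 + 0.333333·0.2499 = 0.184245.

0.1842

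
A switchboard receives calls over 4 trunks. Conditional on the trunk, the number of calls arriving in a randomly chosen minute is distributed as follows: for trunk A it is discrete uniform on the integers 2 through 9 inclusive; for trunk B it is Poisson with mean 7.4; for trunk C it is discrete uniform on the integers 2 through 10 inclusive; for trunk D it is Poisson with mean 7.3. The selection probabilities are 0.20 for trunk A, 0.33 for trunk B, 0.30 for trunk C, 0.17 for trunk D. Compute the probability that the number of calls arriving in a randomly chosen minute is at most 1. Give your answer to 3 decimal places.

0.003

Conditional on each trunk, P(X ≤ 1): A: 0; B: 0.00513452; C: 0; D: 0.00560697.
By total probability, P(X ≤ 1) = 0.2·0 + 0.33·0.00513452 + 0.3·0 + 0.17·0.00560697 = 0.00264758.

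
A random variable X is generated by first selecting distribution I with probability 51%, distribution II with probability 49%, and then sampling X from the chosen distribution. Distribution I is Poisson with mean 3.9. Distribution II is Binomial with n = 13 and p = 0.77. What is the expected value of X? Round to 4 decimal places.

Component means — I: 3.9; II: 10.01.
E[X] = 0.51·3.9 + 0.49·10.01 = 6.8939.

6.8939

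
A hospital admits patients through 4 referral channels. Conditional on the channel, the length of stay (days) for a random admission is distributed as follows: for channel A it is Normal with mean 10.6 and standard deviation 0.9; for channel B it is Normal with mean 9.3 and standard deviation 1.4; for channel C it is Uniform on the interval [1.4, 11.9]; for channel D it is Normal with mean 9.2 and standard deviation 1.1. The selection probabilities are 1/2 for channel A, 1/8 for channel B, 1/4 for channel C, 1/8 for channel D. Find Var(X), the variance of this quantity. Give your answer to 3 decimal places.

5.699

Per component, A: μ=10.6, E[X²]=113.17; B: μ=9.3, E[X²]=88.45; C: μ=6.65, E[X²]=53.41; D: μ=9.2, E[X²]=85.85.
E[X] = 0.5·10.6 + 0.125·9.3 + 0.25·6.65 + 0.125·9.2 = 9.275.
E[X²] = 0.5·113.17 + 0.125·88.45 + 0.25·53.41 + 0.125·85.85 = 91.725.
Var(X) = E[X²] − (E[X])² = 91.725 − 86.0256 = 5.69937.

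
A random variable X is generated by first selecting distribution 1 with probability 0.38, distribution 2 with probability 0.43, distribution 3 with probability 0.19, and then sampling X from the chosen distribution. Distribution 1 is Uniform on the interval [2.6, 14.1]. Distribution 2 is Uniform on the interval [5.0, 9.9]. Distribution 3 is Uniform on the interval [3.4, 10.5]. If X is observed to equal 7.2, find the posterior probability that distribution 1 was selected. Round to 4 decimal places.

0.2239

Likelihoods f(7.2 | ·): 1: 0.0869565; 2: 0.204082; 3: 0.140845.
Posterior ∝ prior × likelihood. Numerator for 1: 0.38·0.0869565 = 0.0330435.
Normalizing constant: 0.38·0.0869565 + 0.43·0.204082 + 0.19·0.140845 = 0.147559.
P(1 | observation) = 0.0330435 / 0.147559 = 0.223934.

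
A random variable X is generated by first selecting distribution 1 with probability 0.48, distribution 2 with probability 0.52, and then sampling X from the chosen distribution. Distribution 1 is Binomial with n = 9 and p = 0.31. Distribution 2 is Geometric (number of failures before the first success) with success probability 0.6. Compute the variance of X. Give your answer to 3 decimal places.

2.627

Per component, 1: μ=2.79, E[X²]=9.7092; 2: μ=0.666667, E[X²]=1.55556.
E[X] = 0.48·2.79 + 0.52·0.666667 = 1.68587.
E[X²] = 0.48·9.7092 + 0.52·1.55556 = 5.4693.
Var(X) = E[X²] − (E[X])² = 5.4693 − 2.84215 = 2.62716.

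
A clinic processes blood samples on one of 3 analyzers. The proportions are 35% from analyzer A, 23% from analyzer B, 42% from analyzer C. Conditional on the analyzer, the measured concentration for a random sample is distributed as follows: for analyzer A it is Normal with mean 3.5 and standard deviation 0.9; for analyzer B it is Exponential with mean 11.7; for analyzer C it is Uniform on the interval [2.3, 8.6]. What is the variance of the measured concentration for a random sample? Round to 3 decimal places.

42.903

Per component, A: μ=3.5, E[X²]=13.06; B: μ=11.7, E[X²]=273.78; C: μ=5.45, E[X²]=33.01.
E[X] = 0.35·3.5 + 0.23·11.7 + 0.42·5.45 = 6.205.
E[X²] = 0.35·13.06 + 0.23·273.78 + 0.42·33.01 = 81.4046.
Var(X) = E[X²] − (E[X])² = 81.4046 − 38.502 = 42.9026.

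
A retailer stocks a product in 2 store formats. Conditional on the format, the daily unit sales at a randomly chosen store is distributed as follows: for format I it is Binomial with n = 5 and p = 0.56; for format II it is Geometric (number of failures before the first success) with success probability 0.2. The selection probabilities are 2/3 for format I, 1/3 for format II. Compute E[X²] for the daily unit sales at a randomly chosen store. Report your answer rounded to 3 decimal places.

18.048

For each component E[X²] = Var + (mean)², giving I: 9.072; II: 36.
Overall E[X²] = 0.666667·9.072 + 0.333333·36 = 18.048.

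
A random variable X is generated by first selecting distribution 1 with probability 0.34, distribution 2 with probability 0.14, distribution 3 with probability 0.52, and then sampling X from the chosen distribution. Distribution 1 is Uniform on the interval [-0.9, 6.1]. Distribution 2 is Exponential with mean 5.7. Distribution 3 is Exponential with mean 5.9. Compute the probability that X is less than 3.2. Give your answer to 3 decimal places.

0.477

Conditional on each component, P(X < 3.2): 1: 0.585714; 2: 0.429592; 3: 0.418633.
By total probability, P(X < 3.2) = 0.34·0.585714 + 0.14·0.429592 + 0.52·0.418633 = 0.476975.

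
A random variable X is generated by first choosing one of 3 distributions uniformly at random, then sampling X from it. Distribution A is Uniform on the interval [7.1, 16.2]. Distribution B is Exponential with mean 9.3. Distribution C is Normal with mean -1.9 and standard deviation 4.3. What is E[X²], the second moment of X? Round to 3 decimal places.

For each component E[X²] = Var + (mean)², giving A: 142.623; B: 172.98; C: 22.1.
Overall E[X²] = 0.333333·142.623 + 0.333333·172.98 + 0.333333·22.1 = 112.568.

112.568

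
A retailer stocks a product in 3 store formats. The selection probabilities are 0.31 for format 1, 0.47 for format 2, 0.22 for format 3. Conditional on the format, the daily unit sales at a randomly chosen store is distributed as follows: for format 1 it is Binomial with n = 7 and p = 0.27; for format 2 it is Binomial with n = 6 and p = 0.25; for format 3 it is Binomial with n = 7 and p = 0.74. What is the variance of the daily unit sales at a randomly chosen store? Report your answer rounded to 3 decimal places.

Per component, 1: μ=1.89, E[X²]=4.9518; 2: μ=1.5, E[X²]=3.375; 3: μ=5.18, E[X²]=28.1792.
E[X] = 0.31·1.89 + 0.47·1.5 + 0.22·5.18 = 2.4305.
E[X²] = 0.31·4.9518 + 0.47·3.375 + 0.22·28.1792 = 9.32073.
Var(X) = E[X²] − (E[X])² = 9.32073 − 5.90733 = 3.4134.

3.413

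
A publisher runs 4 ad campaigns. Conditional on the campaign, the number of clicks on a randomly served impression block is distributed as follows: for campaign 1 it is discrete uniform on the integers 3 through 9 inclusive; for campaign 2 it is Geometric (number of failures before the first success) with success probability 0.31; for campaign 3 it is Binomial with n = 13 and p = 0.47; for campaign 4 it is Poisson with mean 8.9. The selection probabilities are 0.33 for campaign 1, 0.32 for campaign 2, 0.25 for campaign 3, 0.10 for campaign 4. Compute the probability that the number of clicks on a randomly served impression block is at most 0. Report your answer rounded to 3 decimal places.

Conditional on each campaign, P(X ≤ 0): 1: 0; 2: 0.31; 3: 0.000260367; 4: 0.000136389.
By total probability, P(X ≤ 0) = 0.33·0 + 0.32·0.31 + 0.25·0.000260367 + 0.1·0.000136389 = 0.0992787.

0.099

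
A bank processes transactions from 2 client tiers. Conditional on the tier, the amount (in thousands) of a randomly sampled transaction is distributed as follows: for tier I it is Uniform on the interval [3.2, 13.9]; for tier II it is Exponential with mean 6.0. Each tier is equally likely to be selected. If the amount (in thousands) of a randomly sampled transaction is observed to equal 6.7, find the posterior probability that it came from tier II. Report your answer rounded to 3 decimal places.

0.369

Likelihoods f(6.7 | ·): I: 0.0934579; II: 0.0545615.
Posterior ∝ prior × likelihood. Numerator for II: 0.5·0.0545615 = 0.0272808.
Normalizing constant: 0.5·0.0934579 + 0.5·0.0545615 = 0.0740097.
P(II | observation) = 0.0272808 / 0.0740097 = 0.368611.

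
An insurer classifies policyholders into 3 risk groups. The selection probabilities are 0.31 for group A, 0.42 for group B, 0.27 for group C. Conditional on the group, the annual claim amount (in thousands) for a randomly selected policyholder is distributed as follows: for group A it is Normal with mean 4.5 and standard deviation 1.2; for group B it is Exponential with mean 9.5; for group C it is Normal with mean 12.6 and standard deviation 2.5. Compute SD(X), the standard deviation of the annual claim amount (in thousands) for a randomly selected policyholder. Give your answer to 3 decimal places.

7.062

Per component, A: μ=4.5, E[X²]=21.69; B: μ=9.5, E[X²]=180.5; C: μ=12.6, E[X²]=165.01.
E[X] = 0.31·4.5 + 0.42·9.5 + 0.27·12.6 = 8.787.
E[X²] = 0.31·21.69 + 0.42·180.5 + 0.27·165.01 = 127.087.
Var(X) = E[X²] − (E[X])² = 127.087 − 77.2114 = 49.8752.
SD(X) = √49.8752 = 7.06224.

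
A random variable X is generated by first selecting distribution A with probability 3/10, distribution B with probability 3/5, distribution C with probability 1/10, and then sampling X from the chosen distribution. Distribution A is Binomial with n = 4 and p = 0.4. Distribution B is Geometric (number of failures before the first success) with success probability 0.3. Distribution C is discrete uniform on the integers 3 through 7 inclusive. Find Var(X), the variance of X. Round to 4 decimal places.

6.0249

Per component, A: μ=1.6, E[X²]=3.52; B: μ=2.33333, E[X²]=13.2222; C: μ=5, E[X²]=27.
E[X] = 0.3·1.6 + 0.6·2.33333 + 0.1·5 = 2.38.
E[X²] = 0.3·3.52 + 0.6·13.2222 + 0.1·27 = 11.6893.
Var(X) = E[X²] − (E[X])² = 11.6893 − 5.6644 = 6.02493.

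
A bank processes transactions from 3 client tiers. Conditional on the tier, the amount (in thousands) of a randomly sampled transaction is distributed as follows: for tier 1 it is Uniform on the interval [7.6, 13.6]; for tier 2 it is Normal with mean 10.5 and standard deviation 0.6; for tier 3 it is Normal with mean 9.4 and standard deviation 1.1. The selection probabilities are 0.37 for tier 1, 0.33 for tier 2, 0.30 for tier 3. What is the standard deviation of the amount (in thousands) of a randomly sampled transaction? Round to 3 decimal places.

1.368

Per component, 1: μ=10.6, E[X²]=115.36; 2: μ=10.5, E[X²]=110.61; 3: μ=9.4, E[X²]=89.57.
E[X] = 0.37·10.6 + 0.33·10.5 + 0.3·9.4 = 10.207.
E[X²] = 0.37·115.36 + 0.33·110.61 + 0.3·89.57 = 106.055.
Var(X) = E[X²] − (E[X])² = 106.055 − 104.183 = 1.87265.
SD(X) = √1.87265 = 1.36845.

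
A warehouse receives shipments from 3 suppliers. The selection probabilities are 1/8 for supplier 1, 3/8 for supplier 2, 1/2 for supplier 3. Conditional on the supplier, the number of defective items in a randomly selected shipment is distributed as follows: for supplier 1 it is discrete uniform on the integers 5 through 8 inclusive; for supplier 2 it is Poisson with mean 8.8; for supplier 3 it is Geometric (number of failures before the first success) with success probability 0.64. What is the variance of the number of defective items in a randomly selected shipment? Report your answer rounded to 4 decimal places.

Per component, 1: μ=6.5, E[X²]=43.5; 2: μ=8.8, E[X²]=86.24; 3: μ=0.5625, E[X²]=1.19531.
E[X] = 0.125·6.5 + 0.375·8.8 + 0.5·0.5625 = 4.39375.
E[X²] = 0.125·43.5 + 0.375·86.24 + 0.5·1.19531 = 38.3752.
Var(X) = E[X²] − (E[X])² = 38.3752 − 19.305 = 19.0701.

19.0701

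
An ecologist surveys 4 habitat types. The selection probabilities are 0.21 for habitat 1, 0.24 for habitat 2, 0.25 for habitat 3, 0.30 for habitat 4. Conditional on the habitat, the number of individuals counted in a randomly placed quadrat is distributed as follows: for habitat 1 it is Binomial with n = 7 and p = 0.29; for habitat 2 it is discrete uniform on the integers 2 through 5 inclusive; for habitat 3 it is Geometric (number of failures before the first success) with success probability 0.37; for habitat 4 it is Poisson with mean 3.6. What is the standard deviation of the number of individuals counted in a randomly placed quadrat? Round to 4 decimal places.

1.8888

Per component, 1: μ=2.03, E[X²]=5.5622; 2: μ=3.5, E[X²]=13.5; 3: μ=1.7027, E[X²]=7.5011; 4: μ=3.6, E[X²]=16.56.
E[X] = 0.21·2.03 + 0.24·3.5 + 0.25·1.7027 + 0.3·3.6 = 2.77198.
E[X²] = 0.21·5.5622 + 0.24·13.5 + 0.25·7.5011 + 0.3·16.56 = 11.2513.
Var(X) = E[X²] − (E[X])² = 11.2513 − 7.68385 = 3.56749.
SD(X) = √3.56749 = 1.88878.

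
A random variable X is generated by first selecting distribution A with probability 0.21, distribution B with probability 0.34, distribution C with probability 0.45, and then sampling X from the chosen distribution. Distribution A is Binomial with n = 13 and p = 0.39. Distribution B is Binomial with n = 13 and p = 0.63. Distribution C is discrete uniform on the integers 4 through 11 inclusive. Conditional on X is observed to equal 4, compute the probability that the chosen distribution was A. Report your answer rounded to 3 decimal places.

0.399

Likelihoods P(X=4 | ·): A: 0.193434; B: 0.0146381; C: 0.125.
Posterior ∝ prior × likelihood. Numerator for A: 0.21·0.193434 = 0.0406212.
Normalizing constant: 0.21·0.193434 + 0.34·0.0146381 + 0.45·0.125 = 0.101848.
P(A | observation) = 0.0406212 / 0.101848 = 0.398841.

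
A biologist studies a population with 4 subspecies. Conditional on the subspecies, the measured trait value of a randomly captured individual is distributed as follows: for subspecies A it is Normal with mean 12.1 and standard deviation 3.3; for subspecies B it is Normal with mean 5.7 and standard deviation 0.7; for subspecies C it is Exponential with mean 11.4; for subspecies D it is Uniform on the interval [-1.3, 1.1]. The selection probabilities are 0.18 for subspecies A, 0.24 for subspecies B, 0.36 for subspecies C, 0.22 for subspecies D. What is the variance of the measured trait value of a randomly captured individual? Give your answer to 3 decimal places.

71.722

Per component, A: μ=12.1, E[X²]=157.3; B: μ=5.7, E[X²]=32.98; C: μ=11.4, E[X²]=259.92; D: μ=-0.1, E[X²]=0.49.
E[X] = 0.18·12.1 + 0.24·5.7 + 0.36·11.4 + 0.22·-0.1 = 7.628.
E[X²] = 0.18·157.3 + 0.24·32.98 + 0.36·259.92 + 0.22·0.49 = 129.908.
Var(X) = E[X²] − (E[X])² = 129.908 − 58.1864 = 71.7218.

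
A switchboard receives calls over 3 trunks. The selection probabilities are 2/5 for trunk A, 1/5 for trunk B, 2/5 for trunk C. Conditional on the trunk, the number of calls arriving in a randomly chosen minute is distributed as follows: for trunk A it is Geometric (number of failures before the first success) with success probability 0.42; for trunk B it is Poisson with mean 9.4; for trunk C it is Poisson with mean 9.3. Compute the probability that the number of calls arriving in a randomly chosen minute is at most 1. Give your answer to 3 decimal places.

Conditional on each trunk, P(X ≤ 1): A: 0.6636; B: 0.00086033; C: 0.00094167.
By total probability, P(X ≤ 1) = 0.4·0.6636 + 0.2·0.00086033 + 0.4·0.00094167 = 0.265989.

0.266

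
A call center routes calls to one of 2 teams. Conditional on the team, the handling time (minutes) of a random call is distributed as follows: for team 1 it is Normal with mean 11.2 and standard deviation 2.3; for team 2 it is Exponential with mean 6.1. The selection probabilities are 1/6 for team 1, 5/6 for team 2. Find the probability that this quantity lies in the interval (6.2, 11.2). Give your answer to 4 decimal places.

0.2496

Conditional on each team, P(6.2 < X < 11.2): 1: 0.485144; 2: 0.202454.
By total probability, P(6.2 < X < 11.2) = 0.166667·0.485144 + 0.833333·0.202454 = 0.249569.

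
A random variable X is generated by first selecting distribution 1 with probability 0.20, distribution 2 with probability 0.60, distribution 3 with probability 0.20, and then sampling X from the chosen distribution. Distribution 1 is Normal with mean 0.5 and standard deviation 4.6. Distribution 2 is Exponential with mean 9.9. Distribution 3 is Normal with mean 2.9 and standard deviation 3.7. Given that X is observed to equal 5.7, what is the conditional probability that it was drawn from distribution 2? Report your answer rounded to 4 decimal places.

Likelihoods f(5.7 | ·): 1: 0.0457787; 2: 0.0567958; 3: 0.0809752.
Posterior ∝ prior × likelihood. Numerator for 2: 0.6·0.0567958 = 0.0340775.
Normalizing constant: 0.2·0.0457787 + 0.6·0.0567958 + 0.2·0.0809752 = 0.0594283.
P(2 | observation) = 0.0340775 / 0.0594283 = 0.573422.

0.5734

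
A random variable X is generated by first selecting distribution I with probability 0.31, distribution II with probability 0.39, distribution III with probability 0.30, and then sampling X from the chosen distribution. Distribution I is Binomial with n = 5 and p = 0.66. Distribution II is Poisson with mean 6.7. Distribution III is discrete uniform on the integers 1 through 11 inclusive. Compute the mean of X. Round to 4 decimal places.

Component means — I: 3.3; II: 6.7; III: 6.
E[X] = 0.31·3.3 + 0.39·6.7 + 0.3·6 = 5.436.

5.4360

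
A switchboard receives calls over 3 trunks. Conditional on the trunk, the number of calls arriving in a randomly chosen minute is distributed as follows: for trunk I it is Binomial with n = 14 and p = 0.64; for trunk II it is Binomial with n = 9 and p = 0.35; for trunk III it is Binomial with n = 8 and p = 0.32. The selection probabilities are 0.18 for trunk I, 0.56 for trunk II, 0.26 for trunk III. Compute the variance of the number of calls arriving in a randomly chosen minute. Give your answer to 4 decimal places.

Per component, I: μ=8.96, E[X²]=83.5072; II: μ=3.15, E[X²]=11.97; III: μ=2.56, E[X²]=8.2944.
E[X] = 0.18·8.96 + 0.56·3.15 + 0.26·2.56 = 4.0424.
E[X²] = 0.18·83.5072 + 0.56·11.97 + 0.26·8.2944 = 23.891.
Var(X) = E[X²] − (E[X])² = 23.891 − 16.341 = 7.55004.

7.5500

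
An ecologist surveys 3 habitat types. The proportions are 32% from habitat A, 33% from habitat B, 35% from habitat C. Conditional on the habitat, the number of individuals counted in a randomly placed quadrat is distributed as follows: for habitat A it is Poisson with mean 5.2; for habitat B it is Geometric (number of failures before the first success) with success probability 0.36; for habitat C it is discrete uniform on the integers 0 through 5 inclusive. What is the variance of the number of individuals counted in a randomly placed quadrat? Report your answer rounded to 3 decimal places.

6.428

Per component, A: μ=5.2, E[X²]=32.24; B: μ=1.77778, E[X²]=8.09877; C: μ=2.5, E[X²]=9.16667.
E[X] = 0.32·5.2 + 0.33·1.77778 + 0.35·2.5 = 3.12567.
E[X²] = 0.32·32.24 + 0.33·8.09877 + 0.35·9.16667 = 16.1977.
Var(X) = E[X²] − (E[X])² = 16.1977 − 9.76979 = 6.42793.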